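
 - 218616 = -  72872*3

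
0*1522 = 0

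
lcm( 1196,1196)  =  1196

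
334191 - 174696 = 159495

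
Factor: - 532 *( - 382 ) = 2^3*7^1 * 19^1*191^1= 203224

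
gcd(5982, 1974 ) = 6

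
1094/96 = 11 + 19/48 = 11.40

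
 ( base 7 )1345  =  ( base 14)295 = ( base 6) 2231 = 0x20b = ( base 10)523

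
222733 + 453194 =675927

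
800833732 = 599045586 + 201788146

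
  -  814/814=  - 1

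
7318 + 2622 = 9940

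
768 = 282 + 486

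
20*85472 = 1709440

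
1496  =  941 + 555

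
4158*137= 569646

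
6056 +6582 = 12638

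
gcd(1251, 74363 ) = 1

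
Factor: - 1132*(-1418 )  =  1605176 = 2^3 * 283^1*709^1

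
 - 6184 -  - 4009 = - 2175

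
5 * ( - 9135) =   -  45675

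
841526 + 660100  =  1501626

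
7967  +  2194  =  10161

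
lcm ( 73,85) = 6205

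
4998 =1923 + 3075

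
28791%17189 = 11602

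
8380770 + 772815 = 9153585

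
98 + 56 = 154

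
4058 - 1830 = 2228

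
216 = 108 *2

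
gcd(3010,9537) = 1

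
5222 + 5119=10341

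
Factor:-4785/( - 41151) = 5/43=5^1*43^( - 1) 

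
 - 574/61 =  - 574/61 = -  9.41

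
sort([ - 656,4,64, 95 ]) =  [ - 656,  4,64,95]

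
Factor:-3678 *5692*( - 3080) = 2^6*3^1*5^1*7^1*11^1*613^1*1423^1 = 64480342080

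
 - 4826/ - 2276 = 2413/1138 = 2.12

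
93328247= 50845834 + 42482413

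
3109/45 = 3109/45 = 69.09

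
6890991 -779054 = 6111937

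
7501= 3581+3920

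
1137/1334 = 1137/1334 = 0.85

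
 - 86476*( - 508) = 43929808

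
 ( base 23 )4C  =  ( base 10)104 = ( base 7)206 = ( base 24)48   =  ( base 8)150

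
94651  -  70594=24057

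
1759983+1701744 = 3461727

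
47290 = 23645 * 2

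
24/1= 24 = 24.00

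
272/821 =272/821 = 0.33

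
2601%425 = 51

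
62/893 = 62/893 = 0.07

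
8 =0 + 8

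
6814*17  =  115838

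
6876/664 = 10+59/166 = 10.36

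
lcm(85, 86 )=7310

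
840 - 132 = 708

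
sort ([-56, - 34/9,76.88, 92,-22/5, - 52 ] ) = [ - 56, - 52, - 22/5 ,-34/9 , 76.88,92 ]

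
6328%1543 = 156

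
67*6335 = 424445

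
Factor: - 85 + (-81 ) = - 166 = -  2^1*83^1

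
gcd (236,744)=4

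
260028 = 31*8388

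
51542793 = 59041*873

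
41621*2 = 83242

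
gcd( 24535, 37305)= 5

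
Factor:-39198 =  - 2^1*3^1*47^1*139^1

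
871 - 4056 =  - 3185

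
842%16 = 10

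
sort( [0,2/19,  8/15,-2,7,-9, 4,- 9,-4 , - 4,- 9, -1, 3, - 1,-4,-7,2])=[-9 , - 9,-9,-7,-4 ,-4,-4, - 2,  -  1, - 1, 0, 2/19, 8/15,2 , 3, 4,7]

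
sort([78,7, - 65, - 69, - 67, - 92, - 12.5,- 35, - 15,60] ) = [ - 92,-69, - 67, - 65,-35, - 15, - 12.5,7, 60,78]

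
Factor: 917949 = 3^1* 17^1  *  41^1 *439^1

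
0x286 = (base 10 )646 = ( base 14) 342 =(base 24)12m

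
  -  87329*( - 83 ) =7248307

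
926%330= 266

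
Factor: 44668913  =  179^1*257^1*971^1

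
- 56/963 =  - 1 + 907/963 = - 0.06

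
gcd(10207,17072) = 1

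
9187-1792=7395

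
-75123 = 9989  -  85112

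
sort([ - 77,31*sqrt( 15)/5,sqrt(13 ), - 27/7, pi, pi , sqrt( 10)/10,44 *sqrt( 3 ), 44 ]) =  [ - 77 , - 27/7,sqrt( 10 )/10, pi,pi, sqrt( 13 ),31 * sqrt( 15 )/5, 44,44*sqrt( 3)]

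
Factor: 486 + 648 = 2^1*3^4*7^1 = 1134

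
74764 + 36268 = 111032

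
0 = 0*403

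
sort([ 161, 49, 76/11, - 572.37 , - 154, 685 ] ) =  [ - 572.37, - 154, 76/11,49, 161, 685 ]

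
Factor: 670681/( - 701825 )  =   - 5^( - 2 ) *11^1 * 19^1*67^(-1 )*419^( - 1)*3209^1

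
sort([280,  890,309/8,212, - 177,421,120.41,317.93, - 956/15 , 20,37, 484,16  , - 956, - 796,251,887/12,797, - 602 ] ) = [  -  956, - 796,-602, - 177, - 956/15,16,20, 37,309/8,887/12,120.41,212 , 251, 280,317.93,421 , 484, 797 , 890] 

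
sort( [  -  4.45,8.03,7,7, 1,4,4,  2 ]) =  [  -  4.45, 1,  2 , 4 , 4, 7,7,8.03]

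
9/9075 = 3/3025 = 0.00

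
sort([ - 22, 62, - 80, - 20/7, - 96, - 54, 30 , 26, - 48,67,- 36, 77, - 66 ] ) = [- 96, - 80  , - 66, - 54, - 48, - 36, - 22, - 20/7,26, 30,62, 67 , 77]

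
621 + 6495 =7116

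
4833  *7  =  33831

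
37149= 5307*7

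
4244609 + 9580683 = 13825292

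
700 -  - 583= 1283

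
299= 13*23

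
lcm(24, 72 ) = 72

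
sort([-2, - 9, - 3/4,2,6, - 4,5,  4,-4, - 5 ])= [  -  9,-5, - 4, - 4, -2, - 3/4,  2,4,5, 6] 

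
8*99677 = 797416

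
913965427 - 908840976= 5124451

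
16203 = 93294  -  77091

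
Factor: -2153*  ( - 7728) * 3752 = 2^7 *3^1*7^2*23^1 * 67^1*2153^1 = 62427216768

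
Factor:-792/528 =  - 3/2 = -2^(-1)*3^1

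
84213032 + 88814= 84301846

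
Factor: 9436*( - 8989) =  - 84820204 = - 2^2*7^1*89^1*101^1*337^1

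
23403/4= 5850 + 3/4 = 5850.75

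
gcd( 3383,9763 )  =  1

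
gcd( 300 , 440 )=20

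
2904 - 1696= 1208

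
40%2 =0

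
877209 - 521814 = 355395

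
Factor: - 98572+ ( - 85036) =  - 2^3*59^1*389^1  =  - 183608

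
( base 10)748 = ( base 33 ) MM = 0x2ec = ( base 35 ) ld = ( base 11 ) 620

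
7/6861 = 7/6861=0.00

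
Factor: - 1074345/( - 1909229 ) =3^1 *5^1 * 7^(- 1)*67^1*311^( - 1)*877^(-1)*1069^1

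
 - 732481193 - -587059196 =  - 145421997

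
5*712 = 3560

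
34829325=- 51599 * (-675 ) 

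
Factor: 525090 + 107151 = 632241 = 3^2 * 70249^1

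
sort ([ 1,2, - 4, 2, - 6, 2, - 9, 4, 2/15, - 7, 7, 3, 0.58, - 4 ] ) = [ - 9,  -  7, - 6, - 4, - 4 , 2/15, 0.58,1  ,  2, 2,  2,3, 4,7 ]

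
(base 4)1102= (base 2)1010010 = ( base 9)101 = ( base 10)82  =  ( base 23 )3D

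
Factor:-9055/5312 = -2^(  -  6)*5^1*83^( - 1)*1811^1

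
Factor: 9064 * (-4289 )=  - 2^3*11^1*103^1 *4289^1= - 38875496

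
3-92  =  -89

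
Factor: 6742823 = 113^1*59671^1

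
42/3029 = 42/3029=0.01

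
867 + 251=1118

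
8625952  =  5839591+2786361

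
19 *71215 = 1353085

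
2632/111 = 23 + 79/111  =  23.71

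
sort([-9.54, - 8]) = [-9.54, - 8] 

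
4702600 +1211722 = 5914322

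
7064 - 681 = 6383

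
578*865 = 499970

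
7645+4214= 11859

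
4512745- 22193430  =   - 17680685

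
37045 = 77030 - 39985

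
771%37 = 31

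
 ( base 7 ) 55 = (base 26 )1E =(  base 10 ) 40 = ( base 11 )37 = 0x28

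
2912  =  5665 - 2753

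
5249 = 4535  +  714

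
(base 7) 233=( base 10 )122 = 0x7a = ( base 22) 5c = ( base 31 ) 3t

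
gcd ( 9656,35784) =568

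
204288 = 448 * 456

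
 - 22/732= - 1 + 355/366 = - 0.03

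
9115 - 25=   9090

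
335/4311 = 335/4311= 0.08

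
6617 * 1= 6617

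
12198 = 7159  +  5039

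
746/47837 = 746/47837 = 0.02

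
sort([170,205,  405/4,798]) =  [405/4, 170, 205, 798 ]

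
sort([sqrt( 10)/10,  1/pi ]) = [ sqrt (10)/10,  1/pi]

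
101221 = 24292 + 76929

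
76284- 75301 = 983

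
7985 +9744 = 17729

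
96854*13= 1259102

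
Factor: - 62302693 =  - 62302693^1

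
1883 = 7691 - 5808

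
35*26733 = 935655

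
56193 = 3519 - -52674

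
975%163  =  160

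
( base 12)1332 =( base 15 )9b8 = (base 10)2198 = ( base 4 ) 202112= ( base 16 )896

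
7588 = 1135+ 6453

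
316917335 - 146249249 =170668086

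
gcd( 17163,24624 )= 9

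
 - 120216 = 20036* (-6)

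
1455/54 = 26+17/18 = 26.94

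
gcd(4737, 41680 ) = 1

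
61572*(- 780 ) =- 48026160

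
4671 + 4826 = 9497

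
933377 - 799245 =134132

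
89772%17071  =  4417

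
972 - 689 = 283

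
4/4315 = 4/4315 = 0.00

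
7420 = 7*1060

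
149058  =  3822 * 39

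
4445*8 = 35560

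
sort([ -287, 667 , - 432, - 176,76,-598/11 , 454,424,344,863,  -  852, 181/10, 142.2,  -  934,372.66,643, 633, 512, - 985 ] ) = [ - 985, - 934,-852, -432, - 287,-176,  -  598/11, 181/10, 76,142.2, 344, 372.66,424 , 454,512 , 633,643,667, 863]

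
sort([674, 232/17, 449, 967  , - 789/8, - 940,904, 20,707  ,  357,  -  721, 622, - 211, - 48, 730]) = [ - 940, - 721, - 211, - 789/8, - 48, 232/17,20, 357,449,622,674,707 , 730, 904 , 967 ]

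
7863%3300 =1263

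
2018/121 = 16+82/121 =16.68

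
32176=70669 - 38493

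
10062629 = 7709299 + 2353330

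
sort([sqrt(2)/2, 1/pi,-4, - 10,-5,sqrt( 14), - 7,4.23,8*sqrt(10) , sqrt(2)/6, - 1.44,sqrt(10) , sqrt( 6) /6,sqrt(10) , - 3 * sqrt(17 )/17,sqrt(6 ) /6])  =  [-10, - 7  , - 5,-4,  -  1.44, - 3*sqrt( 17) /17,sqrt( 2 )/6, 1/pi,sqrt(6)/6,sqrt(6 )/6,sqrt(2)/2, sqrt(10), sqrt(10),sqrt( 14 ), 4.23,  8*sqrt(10)]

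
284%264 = 20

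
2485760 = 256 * 9710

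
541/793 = 541/793 = 0.68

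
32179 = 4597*7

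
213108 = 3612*59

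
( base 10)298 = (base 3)102001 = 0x12a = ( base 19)fd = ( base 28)AI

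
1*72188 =72188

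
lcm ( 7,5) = 35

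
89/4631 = 89/4631 = 0.02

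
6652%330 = 52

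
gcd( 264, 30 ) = 6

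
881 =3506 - 2625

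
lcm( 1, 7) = 7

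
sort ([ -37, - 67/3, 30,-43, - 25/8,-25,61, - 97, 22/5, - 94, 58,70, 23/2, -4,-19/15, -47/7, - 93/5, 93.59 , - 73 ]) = [-97, - 94, - 73, - 43, - 37, - 25, - 67/3, - 93/5, - 47/7, - 4, - 25/8, - 19/15, 22/5, 23/2, 30 , 58,61, 70,93.59 ] 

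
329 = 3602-3273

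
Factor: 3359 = 3359^1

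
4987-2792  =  2195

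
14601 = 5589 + 9012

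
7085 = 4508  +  2577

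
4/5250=2/2625 = 0.00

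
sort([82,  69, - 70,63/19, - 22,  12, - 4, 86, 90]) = [-70,-22,-4, 63/19, 12,69,82,86, 90 ]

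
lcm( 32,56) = 224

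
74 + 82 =156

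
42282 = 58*729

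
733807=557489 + 176318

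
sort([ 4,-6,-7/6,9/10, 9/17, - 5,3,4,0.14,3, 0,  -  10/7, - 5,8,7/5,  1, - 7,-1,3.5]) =[ - 7,-6, - 5,-5,-10/7, - 7/6,-1 , 0, 0.14 , 9/17,9/10,  1,7/5,3, 3,3.5,4,4,8] 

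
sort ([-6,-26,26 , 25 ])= [-26, - 6, 25,26]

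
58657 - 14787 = 43870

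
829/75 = 829/75 = 11.05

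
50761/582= 50761/582 = 87.22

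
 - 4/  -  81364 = 1/20341   =  0.00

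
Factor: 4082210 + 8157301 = 3^1*4079837^1 = 12239511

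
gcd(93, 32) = 1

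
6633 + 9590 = 16223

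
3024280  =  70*43204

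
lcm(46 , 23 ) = 46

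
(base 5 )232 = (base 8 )103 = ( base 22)31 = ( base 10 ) 67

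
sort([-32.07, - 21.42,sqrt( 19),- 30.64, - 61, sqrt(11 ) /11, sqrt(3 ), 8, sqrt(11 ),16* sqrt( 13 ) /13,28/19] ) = [ - 61,  -  32.07, - 30.64, - 21.42, sqrt(11 ) /11,28/19,  sqrt( 3 ), sqrt(11 ), sqrt(19) , 16*sqrt(13 ) /13,  8 ]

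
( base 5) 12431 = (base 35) sb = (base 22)211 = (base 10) 991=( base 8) 1737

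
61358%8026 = 5176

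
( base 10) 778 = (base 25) 163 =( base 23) 1AJ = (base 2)1100001010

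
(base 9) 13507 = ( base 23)H76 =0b10001111001000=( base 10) 9160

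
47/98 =47/98=0.48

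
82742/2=41371 = 41371.00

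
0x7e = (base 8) 176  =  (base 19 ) 6C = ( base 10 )126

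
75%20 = 15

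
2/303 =2/303 = 0.01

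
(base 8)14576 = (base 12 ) 393A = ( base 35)5bg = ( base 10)6526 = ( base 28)892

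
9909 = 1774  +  8135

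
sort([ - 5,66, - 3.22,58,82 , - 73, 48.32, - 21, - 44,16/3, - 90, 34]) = [ - 90, - 73, - 44,- 21, - 5, - 3.22,16/3,  34, 48.32, 58, 66, 82]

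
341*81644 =27840604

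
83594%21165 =20099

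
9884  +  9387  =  19271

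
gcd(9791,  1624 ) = 1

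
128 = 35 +93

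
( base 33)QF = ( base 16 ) 369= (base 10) 873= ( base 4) 31221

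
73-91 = - 18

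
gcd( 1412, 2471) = 353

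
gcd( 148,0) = 148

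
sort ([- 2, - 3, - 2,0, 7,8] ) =[ -3, - 2,- 2,0, 7,8]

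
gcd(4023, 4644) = 27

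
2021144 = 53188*38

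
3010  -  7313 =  - 4303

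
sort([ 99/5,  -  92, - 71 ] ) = [ - 92, - 71, 99/5] 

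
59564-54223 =5341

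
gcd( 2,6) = 2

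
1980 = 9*220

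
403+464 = 867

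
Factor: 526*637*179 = 2^1*7^2*13^1*179^1*263^1 = 59976098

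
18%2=0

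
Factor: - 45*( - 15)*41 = 3^3 * 5^2*41^1 = 27675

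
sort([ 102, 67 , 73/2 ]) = [ 73/2, 67,102]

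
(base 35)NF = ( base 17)2E4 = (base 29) S8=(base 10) 820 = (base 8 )1464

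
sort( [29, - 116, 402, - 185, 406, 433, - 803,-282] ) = [ - 803, - 282, - 185, - 116, 29,402, 406, 433 ] 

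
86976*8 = 695808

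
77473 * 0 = 0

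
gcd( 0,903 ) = 903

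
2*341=682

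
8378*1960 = 16420880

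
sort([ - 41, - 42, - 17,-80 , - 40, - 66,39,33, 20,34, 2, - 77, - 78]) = [ - 80, - 78, - 77,-66, - 42, - 41, - 40, - 17,2,20,33,34, 39] 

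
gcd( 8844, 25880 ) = 4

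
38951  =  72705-33754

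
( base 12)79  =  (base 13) 72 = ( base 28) 39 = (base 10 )93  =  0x5D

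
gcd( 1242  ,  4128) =6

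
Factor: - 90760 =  - 2^3*5^1*2269^1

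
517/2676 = 517/2676 = 0.19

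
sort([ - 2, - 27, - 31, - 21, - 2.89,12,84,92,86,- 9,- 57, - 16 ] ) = [ - 57, - 31 , - 27, - 21, - 16, - 9, - 2.89, - 2,12, 84, 86 , 92 ]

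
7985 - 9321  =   - 1336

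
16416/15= 1094 + 2/5 = 1094.40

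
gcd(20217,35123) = 1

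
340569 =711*479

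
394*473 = 186362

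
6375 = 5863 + 512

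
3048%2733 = 315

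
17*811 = 13787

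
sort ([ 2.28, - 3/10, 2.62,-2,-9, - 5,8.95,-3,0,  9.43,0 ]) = [ - 9, - 5,-3, - 2, - 3/10,0,  0,2.28,2.62, 8.95,9.43 ]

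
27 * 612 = 16524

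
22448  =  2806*8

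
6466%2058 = 292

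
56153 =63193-7040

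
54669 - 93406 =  - 38737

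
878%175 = 3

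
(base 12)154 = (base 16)D0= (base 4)3100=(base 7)415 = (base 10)208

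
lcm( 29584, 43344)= 1863792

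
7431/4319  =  1 + 3112/4319 = 1.72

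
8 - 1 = 7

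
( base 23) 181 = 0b1011001010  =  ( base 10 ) 714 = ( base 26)11c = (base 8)1312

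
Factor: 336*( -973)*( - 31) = 10134768= 2^4*3^1*7^2*31^1  *  139^1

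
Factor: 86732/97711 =2^2*21683^1*97711^( - 1 ) 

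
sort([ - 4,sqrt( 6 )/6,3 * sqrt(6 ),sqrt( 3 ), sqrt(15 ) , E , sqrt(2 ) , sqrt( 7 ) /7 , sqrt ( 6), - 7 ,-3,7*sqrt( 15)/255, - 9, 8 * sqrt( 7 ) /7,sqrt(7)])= [ - 9 , - 7, - 4,-3 , 7*sqrt ( 15)/255 , sqrt(7)/7,sqrt( 6 ) /6,sqrt( 2 ),sqrt( 3 ), sqrt( 6),  sqrt ( 7 ), E,8 * sqrt(7 ) /7,sqrt( 15 ), 3*sqrt( 6)] 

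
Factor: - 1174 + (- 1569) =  - 2743 = -13^1*211^1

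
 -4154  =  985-5139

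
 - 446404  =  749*( - 596)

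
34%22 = 12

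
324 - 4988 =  - 4664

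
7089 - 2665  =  4424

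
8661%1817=1393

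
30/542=15/271 = 0.06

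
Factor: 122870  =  2^1 * 5^1 * 11^1*1117^1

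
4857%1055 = 637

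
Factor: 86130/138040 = 2^( - 2)*3^3 * 7^( -1) * 11^1*17^ ( - 1 ) = 297/476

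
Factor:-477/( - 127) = 3^2 *53^1*127^( - 1 ) 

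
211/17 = 211/17= 12.41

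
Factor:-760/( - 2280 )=3^( - 1) = 1/3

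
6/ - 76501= - 1+76495/76501 =-0.00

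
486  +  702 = 1188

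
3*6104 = 18312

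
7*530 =3710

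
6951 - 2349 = 4602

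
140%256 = 140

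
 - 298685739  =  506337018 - 805022757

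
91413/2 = 91413/2 = 45706.50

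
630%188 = 66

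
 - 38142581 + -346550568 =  - 384693149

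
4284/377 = 4284/377 = 11.36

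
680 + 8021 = 8701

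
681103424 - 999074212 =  - 317970788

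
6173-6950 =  -777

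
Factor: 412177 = 29^1 * 61^1*233^1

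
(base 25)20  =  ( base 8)62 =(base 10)50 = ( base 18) 2E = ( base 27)1n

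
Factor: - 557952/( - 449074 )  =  2^6*3^1*151^(  -  1 ) *1453^1*1487^(-1)  =  278976/224537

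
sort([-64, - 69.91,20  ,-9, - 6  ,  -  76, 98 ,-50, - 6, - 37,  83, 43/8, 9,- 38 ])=[ - 76, - 69.91,-64, - 50,-38, - 37,-9, - 6,  -  6, 43/8, 9,20,83 , 98] 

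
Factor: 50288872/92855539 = 2^3*7^( - 2) * 47^1*79^1*1693^1*1895011^( - 1 ) 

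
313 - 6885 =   -  6572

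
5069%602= 253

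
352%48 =16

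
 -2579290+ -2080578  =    -  4659868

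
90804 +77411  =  168215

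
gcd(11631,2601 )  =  3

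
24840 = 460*54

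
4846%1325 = 871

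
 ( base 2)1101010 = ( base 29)3j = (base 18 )5G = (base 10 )106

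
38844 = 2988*13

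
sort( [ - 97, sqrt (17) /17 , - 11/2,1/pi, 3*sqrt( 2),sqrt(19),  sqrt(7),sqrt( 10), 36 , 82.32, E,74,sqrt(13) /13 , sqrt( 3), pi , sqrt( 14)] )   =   [ - 97, - 11/2, sqrt ( 17)/17, sqrt(13 ) /13, 1/pi,  sqrt( 3 ),  sqrt(7), E,pi , sqrt( 10),sqrt( 14 ), 3 * sqrt( 2 ),sqrt(19),36, 74 , 82.32 ]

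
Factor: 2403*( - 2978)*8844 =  - 2^3*3^4*11^1* 67^1*89^1*1489^1 = - 63288849096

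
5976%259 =19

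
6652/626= 10+196/313= 10.63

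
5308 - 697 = 4611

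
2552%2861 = 2552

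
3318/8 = 1659/4 = 414.75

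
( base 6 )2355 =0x23f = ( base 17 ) 1GE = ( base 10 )575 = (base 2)1000111111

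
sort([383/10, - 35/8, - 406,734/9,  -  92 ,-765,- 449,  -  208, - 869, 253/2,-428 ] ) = [ - 869,-765,-449, - 428,- 406,-208, - 92,- 35/8,383/10,  734/9,253/2] 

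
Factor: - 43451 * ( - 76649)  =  3330475699 = 43451^1 * 76649^1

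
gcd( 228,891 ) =3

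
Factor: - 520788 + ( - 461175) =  - 981963= - 3^7*449^1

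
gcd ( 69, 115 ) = 23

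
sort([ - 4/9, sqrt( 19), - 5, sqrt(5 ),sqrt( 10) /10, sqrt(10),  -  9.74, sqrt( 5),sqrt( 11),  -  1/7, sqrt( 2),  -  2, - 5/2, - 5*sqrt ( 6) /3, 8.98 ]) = [-9.74,  -  5, - 5*sqrt(6) /3, - 5/2, -2,  -  4/9,  -  1/7,sqrt( 10)/10,  sqrt( 2), sqrt( 5),  sqrt( 5), sqrt( 10 ), sqrt( 11),sqrt (19 ), 8.98 ] 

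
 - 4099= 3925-8024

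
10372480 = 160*64828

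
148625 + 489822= 638447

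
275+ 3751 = 4026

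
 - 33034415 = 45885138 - 78919553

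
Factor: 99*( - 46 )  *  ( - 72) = 2^4*3^4*11^1*23^1 = 327888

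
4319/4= 1079 + 3/4 =1079.75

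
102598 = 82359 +20239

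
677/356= 1+321/356 = 1.90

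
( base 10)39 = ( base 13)30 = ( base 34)15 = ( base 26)1d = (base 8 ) 47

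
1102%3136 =1102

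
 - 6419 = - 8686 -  - 2267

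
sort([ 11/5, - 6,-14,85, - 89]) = [ - 89, -14, - 6,11/5,85 ] 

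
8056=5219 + 2837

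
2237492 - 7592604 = - 5355112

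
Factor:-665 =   -  5^1*7^1*19^1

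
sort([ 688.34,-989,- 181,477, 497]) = [  -  989,-181,477, 497, 688.34 ]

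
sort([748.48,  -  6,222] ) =[ - 6,  222,748.48] 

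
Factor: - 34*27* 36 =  - 2^3*3^5 * 17^1= - 33048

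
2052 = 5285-3233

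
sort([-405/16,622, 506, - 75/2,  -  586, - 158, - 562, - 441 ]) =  [ - 586 , - 562, - 441, - 158,  -  75/2, - 405/16  ,  506,622 ]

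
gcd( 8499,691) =1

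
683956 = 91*7516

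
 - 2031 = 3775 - 5806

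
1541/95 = 16 + 21/95 = 16.22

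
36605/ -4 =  - 36605/4= - 9151.25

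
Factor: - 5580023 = -5580023^1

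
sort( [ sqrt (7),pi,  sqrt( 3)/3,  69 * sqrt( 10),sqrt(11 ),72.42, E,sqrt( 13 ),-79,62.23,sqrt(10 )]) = [-79,sqrt(3)/3,sqrt(7),E, pi, sqrt( 10) , sqrt( 11 ), sqrt ( 13 ),62.23, 72.42,  69*sqrt( 10) ]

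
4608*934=4303872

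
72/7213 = 72/7213 = 0.01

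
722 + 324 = 1046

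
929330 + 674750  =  1604080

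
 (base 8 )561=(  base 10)369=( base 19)108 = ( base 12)269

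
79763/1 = 79763 = 79763.00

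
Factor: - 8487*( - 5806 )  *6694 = 329850344268 = 2^2*3^2*23^1*41^1 * 2903^1 *3347^1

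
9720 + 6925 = 16645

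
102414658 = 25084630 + 77330028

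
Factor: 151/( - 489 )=  -  3^( - 1)*151^1*163^( - 1)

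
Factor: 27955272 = 2^3*3^1*1164803^1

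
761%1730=761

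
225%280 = 225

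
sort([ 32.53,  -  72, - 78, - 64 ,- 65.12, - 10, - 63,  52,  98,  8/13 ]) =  [ - 78, - 72,-65.12, - 64, - 63, - 10,8/13,32.53, 52,  98 ] 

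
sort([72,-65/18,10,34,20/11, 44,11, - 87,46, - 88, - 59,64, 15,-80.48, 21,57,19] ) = [ - 88,  -  87, - 80.48, - 59,-65/18,20/11, 10, 11,15, 19,21,34, 44, 46,57,64,72]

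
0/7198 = 0 = 0.00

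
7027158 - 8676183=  - 1649025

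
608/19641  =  608/19641 = 0.03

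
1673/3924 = 1673/3924 =0.43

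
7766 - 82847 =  - 75081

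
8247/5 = 1649+ 2/5 =1649.40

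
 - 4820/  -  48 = 1205/12 = 100.42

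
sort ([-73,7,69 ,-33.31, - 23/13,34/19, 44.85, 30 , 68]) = [ - 73, -33.31,-23/13,  34/19 , 7,30,44.85, 68,69] 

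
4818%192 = 18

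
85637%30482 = 24673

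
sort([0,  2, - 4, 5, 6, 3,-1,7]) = [ - 4, - 1,0, 2, 3,5,6,  7]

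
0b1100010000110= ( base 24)ale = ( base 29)7de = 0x1886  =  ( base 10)6278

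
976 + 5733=6709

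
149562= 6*24927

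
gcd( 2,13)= 1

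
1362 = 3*454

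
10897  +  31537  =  42434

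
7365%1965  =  1470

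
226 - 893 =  - 667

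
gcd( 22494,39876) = 6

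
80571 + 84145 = 164716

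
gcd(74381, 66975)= 1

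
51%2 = 1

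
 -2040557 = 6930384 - 8970941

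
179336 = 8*22417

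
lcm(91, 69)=6279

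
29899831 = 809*36959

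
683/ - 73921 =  - 1 + 73238/73921 = - 0.01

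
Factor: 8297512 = 2^3*149^1*6961^1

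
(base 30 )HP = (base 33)g7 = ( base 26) KF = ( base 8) 1027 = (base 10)535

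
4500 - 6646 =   -  2146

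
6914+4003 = 10917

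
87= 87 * 1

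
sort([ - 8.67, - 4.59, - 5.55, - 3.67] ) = [ - 8.67, - 5.55, - 4.59, -3.67]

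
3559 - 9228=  - 5669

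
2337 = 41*57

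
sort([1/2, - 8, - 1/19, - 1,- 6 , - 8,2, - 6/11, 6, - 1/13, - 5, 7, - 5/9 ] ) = [-8, - 8, - 6, - 5,  -  1, - 5/9, - 6/11,  -  1/13, - 1/19 , 1/2,2,6,7] 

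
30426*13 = 395538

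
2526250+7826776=10353026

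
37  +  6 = 43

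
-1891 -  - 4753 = 2862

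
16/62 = 8/31 = 0.26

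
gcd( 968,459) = 1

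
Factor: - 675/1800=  - 3/8 = - 2^( - 3)*3^1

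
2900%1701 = 1199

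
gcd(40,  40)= 40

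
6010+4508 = 10518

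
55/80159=55/80159 = 0.00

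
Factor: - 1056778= - 2^1*311^1*1699^1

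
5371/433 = 5371/433  =  12.40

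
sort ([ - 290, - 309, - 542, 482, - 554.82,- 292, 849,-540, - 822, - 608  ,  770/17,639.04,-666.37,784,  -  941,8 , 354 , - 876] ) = [ - 941,-876 ,-822, - 666.37, - 608,-554.82,-542 , - 540, - 309, - 292,  -  290,  8, 770/17,354, 482,639.04,  784 , 849]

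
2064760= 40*51619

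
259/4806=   259/4806 = 0.05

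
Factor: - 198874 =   -  2^1*13^1*7649^1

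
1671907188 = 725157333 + 946749855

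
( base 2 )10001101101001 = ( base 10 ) 9065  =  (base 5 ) 242230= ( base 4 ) 2031221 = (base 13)4184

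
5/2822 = 5/2822 = 0.00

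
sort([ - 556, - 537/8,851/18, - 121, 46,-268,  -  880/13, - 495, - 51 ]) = [ - 556, - 495, - 268, - 121, - 880/13,-537/8, - 51,46,851/18] 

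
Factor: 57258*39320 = 2^4*3^2*5^1*983^1 *3181^1 = 2251384560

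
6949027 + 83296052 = 90245079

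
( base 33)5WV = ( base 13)2c86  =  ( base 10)6532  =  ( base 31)6OM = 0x1984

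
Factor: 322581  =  3^1*7^1*15361^1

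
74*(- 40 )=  - 2960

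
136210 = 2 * 68105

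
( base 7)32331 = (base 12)47b6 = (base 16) 1f7a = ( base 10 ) 8058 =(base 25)CM8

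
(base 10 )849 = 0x351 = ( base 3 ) 1011110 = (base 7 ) 2322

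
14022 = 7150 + 6872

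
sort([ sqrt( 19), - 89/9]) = [ - 89/9,sqrt(19 )]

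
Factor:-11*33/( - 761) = 363/761=3^1*11^2*761^( - 1 )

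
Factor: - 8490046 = -2^1*73^1*58151^1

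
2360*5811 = 13713960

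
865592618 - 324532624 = 541059994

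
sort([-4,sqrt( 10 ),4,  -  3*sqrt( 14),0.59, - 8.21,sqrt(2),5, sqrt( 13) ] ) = [ - 3*sqrt( 14 ), - 8.21,-4, 0.59 , sqrt( 2),sqrt(10), sqrt(13 ) , 4 , 5] 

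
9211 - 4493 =4718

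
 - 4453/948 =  - 5+ 287/948  =  - 4.70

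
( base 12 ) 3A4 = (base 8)1054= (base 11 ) 466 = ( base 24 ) n4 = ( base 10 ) 556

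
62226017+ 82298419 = 144524436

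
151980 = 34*4470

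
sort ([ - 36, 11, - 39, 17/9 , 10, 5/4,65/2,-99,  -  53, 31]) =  [ - 99,-53, - 39, - 36 , 5/4,17/9 , 10,11,31, 65/2] 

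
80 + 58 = 138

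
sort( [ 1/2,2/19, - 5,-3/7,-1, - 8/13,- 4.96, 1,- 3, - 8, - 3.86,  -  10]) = [ - 10, - 8, - 5, - 4.96,- 3.86 , - 3, - 1 ,-8/13, - 3/7,2/19,1/2, 1]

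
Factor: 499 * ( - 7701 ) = -3^1*17^1*151^1*499^1 = - 3842799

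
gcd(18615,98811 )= 3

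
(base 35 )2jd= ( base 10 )3128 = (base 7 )12056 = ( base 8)6070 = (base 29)3KP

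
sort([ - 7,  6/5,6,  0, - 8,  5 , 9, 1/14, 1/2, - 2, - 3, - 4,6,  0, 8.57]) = [ - 8,  -  7, - 4,  -  3, - 2,0,0,1/14, 1/2 , 6/5 , 5, 6,  6, 8.57, 9]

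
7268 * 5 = 36340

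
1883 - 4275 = - 2392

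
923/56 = 16 + 27/56=16.48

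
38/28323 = 38/28323 = 0.00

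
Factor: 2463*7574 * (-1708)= - 2^3*3^1*7^2*61^1* 541^1 * 821^1 = - 31862333496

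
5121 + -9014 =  - 3893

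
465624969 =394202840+71422129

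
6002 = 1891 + 4111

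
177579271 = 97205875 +80373396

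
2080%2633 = 2080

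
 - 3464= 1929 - 5393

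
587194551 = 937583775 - 350389224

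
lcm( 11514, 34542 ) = 34542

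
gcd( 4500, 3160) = 20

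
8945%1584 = 1025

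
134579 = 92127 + 42452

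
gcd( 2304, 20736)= 2304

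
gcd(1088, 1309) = 17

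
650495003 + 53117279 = 703612282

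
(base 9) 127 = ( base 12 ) 8A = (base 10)106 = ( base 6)254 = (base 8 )152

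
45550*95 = 4327250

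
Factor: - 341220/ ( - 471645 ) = 484/669 = 2^2*3^( - 1 )*11^2*223^( - 1 ) 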